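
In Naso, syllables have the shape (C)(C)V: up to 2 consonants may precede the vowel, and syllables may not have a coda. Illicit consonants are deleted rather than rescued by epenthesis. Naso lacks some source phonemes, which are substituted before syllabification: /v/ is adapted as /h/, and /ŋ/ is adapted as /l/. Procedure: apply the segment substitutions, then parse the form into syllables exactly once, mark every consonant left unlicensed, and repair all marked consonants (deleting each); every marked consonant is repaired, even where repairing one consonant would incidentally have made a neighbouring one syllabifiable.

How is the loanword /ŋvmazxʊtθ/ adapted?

Substitution: /ŋ/ → /l/, /v/ → /h/, giving /lhmazxʊtθ/.
Under (C)(C)V, the unsyllabifiable consonants are /l/, /t/, /θ/ (no codas are permitted; onsets may contain at most 2 consonants).
Deleting the stranded consonants removes /l/, /t/, /θ/.

hmazxʊ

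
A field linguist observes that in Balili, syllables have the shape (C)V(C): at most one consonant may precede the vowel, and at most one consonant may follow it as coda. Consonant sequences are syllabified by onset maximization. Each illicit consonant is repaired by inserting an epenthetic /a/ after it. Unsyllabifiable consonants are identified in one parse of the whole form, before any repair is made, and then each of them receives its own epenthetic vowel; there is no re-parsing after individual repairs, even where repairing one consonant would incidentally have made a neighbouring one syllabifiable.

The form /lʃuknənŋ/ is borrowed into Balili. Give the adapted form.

Syllabifying with onset maximization leaves /l/, /ŋ/ stranded (at most one coda consonant is licensed; onsets are limited to one consonant).
Epenthesis after each stranded consonant: /l/ → /la/, /ŋ/ → /ŋa/.

laʃuknənŋa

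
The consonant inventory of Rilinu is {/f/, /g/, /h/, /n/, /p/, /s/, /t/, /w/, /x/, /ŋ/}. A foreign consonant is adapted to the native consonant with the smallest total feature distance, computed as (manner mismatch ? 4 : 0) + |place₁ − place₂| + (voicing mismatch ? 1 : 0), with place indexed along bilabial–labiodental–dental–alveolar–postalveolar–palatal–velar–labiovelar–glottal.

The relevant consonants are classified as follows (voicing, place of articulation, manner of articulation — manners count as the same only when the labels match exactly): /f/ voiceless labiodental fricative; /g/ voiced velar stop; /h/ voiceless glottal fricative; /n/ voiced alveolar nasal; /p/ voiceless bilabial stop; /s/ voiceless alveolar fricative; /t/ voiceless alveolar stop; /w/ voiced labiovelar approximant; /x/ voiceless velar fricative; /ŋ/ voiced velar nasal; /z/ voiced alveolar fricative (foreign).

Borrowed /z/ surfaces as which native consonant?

/s/ is closest: same manner (fricative), place distance 0 (alveolar→alveolar), voicing differs (+1); total 1. Next closest is /f/ at distance 3.

s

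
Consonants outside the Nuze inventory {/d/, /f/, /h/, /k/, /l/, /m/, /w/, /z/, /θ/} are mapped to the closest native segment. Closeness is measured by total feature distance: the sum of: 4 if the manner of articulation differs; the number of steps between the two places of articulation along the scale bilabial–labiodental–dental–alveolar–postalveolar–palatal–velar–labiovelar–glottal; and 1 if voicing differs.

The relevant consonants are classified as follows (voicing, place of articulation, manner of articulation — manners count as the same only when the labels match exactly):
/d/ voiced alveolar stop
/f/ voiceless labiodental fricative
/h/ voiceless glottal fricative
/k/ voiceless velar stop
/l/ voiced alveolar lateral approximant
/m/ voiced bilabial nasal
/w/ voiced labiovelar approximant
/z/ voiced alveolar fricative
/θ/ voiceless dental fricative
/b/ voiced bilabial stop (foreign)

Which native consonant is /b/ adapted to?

/d/ is closest: same manner (stop), place distance 3 (bilabial→alveolar), same voicing; total 3. Next closest is /m/ at distance 4.

d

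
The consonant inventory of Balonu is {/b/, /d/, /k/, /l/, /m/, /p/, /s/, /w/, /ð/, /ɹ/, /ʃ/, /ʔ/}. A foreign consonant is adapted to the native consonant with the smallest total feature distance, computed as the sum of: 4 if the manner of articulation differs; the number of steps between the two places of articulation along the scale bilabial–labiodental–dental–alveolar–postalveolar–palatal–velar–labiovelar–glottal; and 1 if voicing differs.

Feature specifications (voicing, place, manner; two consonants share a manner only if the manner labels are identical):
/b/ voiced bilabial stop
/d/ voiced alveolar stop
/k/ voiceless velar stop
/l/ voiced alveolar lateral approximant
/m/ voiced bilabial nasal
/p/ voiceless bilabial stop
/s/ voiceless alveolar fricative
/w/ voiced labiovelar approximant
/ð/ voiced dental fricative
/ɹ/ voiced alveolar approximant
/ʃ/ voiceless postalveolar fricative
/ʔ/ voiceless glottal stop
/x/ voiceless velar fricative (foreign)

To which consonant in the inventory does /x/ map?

/ʃ/ is closest: same manner (fricative), place distance 2 (velar→postalveolar), same voicing; total 2. Next closest is /s/ at distance 3.

ʃ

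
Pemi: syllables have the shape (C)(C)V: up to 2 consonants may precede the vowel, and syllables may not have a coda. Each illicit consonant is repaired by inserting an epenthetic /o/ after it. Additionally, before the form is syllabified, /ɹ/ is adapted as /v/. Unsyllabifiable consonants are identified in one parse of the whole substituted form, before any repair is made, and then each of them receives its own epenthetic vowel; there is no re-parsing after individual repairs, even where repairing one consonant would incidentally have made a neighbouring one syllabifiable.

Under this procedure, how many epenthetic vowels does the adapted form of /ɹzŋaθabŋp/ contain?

4

After substitution the input is /vzŋaθabŋp/.
The unsyllabifiable consonants are /v/, /b/, /ŋ/, /p/; each receives one epenthetic vowel.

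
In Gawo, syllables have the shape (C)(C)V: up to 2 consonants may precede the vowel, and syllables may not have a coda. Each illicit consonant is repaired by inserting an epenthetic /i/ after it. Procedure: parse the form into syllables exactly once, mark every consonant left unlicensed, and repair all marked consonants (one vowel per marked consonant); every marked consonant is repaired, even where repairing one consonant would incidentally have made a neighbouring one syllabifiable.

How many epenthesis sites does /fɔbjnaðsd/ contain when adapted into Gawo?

The unsyllabifiable consonants are /b/, /ð/, /s/, /d/; each receives one epenthetic vowel.

4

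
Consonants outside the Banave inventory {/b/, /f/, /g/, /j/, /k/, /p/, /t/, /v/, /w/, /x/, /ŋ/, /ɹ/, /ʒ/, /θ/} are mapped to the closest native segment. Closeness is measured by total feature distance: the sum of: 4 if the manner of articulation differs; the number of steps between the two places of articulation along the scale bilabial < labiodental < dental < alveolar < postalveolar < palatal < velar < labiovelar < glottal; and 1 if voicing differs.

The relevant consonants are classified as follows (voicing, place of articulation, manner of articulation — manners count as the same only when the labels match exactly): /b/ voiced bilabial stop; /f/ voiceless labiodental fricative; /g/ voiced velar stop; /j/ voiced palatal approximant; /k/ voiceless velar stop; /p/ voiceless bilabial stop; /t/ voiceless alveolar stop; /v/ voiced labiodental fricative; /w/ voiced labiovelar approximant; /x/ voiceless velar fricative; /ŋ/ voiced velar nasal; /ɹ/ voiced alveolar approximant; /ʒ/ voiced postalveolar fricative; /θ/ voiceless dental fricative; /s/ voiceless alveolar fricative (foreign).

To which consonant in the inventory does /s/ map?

/θ/ is closest: same manner (fricative), place distance 1 (alveolar→dental), same voicing; total 1. Next closest is /f/ at distance 2.

θ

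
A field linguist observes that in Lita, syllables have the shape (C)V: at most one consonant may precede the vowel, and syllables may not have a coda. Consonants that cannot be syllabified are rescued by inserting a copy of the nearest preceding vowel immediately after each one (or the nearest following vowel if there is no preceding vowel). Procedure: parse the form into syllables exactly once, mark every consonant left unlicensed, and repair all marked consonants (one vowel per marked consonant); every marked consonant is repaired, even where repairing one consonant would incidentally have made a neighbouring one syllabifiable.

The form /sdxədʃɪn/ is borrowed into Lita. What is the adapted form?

Under (C)V, the unsyllabifiable consonants are /s/, /d/, /d/, /n/ (no codas are permitted; onsets are limited to one consonant).
Each unlicensed consonant becomes the onset of a new syllable: /s/ → /sə/, /d/ → /də/, /d/ → /də/, /n/ → /nɪ/.

sədəxədəʃɪnɪ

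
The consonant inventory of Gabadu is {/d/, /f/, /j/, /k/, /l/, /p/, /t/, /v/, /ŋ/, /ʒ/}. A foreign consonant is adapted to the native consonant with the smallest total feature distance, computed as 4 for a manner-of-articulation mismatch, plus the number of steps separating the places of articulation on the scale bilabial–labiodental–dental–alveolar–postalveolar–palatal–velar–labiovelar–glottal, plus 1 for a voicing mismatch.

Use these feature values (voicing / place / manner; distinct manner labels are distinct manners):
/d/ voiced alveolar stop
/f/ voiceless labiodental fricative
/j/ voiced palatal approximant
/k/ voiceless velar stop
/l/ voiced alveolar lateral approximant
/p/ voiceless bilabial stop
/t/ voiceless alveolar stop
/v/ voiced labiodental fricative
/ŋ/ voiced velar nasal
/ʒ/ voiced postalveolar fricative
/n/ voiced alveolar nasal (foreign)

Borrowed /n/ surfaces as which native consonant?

/ŋ/ is closest: same manner (nasal), place distance 3 (alveolar→velar), same voicing; total 3. Next closest is /d/ at distance 4.

ŋ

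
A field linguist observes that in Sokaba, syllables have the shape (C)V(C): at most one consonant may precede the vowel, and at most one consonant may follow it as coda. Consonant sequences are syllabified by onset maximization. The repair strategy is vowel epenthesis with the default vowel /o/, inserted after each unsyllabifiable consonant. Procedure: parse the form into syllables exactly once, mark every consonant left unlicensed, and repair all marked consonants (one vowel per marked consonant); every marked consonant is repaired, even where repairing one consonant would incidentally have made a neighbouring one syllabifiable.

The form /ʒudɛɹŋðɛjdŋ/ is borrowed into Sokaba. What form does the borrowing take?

Syllabifying with onset maximization leaves /ŋ/, /d/, /ŋ/ stranded (at most one coda consonant is licensed; onsets are limited to one consonant).
Inserting the epenthetic vowel yields /ŋ/ → /ŋo/, /d/ → /do/, /ŋ/ → /ŋo/.

ʒudɛɹŋoðɛjdoŋo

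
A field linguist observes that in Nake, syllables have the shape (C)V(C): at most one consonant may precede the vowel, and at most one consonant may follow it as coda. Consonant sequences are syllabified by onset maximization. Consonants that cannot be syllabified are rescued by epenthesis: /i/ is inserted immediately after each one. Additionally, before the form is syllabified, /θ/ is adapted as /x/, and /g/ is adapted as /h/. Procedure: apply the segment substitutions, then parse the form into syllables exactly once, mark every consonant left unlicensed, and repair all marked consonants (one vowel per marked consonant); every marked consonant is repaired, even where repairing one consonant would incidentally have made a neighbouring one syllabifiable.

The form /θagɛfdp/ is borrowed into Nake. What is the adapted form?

Substitution: /θ/ → /x/, /g/ → /h/, giving /xahɛfdp/.
Syllabifying with onset maximization leaves /d/, /p/ stranded (at most one coda consonant is licensed; onsets are limited to one consonant).
Epenthesis after each stranded consonant: /d/ → /di/, /p/ → /pi/.

xahɛfdipi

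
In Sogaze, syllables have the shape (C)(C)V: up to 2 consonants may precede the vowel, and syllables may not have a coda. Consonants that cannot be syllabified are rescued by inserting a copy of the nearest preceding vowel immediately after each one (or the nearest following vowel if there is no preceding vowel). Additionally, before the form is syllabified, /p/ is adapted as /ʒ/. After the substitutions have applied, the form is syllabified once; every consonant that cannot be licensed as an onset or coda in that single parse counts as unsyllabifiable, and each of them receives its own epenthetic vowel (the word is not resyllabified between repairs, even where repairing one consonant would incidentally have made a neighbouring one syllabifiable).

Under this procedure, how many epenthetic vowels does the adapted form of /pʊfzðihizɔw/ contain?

After substitution the input is /ʒʊfzðihizɔw/.
The unsyllabifiable consonants are /f/, /w/; each receives one epenthetic vowel.

2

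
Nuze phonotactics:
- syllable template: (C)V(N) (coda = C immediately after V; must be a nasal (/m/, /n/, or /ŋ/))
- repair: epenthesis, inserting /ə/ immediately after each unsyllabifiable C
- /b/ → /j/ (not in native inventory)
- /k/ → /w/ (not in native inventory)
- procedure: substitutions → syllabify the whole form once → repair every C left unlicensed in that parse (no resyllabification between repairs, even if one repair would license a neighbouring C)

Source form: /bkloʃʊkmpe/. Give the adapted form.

Substitution: /b/ → /j/, /k/ → /w/, giving /jwloʃʊwmpe/.
The consonants /j/, /w/, /w/, /m/ cannot be parsed into a legal (C)V(N) syllable (only a nasal (/m/, /n/, or /ŋ/) is licensed in coda position; onsets are limited to one consonant).
Each unlicensed consonant becomes the onset of a new syllable: /j/ → /jə/, /w/ → /wə/, /w/ → /wə/, /m/ → /mə/.

jəwəloʃʊwəməpe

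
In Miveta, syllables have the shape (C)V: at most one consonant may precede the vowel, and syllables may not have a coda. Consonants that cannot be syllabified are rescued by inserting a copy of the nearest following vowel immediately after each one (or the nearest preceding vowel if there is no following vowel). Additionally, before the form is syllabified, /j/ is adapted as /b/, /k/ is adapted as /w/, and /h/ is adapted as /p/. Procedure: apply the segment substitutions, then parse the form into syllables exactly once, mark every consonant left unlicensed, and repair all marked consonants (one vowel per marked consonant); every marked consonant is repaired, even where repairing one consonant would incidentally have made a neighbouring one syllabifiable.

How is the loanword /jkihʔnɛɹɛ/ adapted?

biwipɛʔɛnɛɹɛ

Substitution: /j/ → /b/, /k/ → /w/, /h/ → /p/, giving /bwipʔnɛɹɛ/.
Under (C)V, the unsyllabifiable consonants are /b/, /p/, /ʔ/ (no codas are permitted; onsets are limited to one consonant).
Each unlicensed consonant becomes the onset of a new syllable: /b/ → /bi/, /p/ → /pɛ/, /ʔ/ → /ʔɛ/.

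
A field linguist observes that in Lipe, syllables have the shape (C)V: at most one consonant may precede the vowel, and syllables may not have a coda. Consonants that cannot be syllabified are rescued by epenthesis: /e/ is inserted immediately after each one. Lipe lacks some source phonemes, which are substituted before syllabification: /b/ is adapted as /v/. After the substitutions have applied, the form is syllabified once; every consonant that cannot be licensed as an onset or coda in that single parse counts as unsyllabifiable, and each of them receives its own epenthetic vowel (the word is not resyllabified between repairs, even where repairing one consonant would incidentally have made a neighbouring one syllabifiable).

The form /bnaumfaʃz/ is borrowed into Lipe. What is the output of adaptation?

Substitution: /b/ → /v/, giving /vnaumfaʃz/.
The consonants /v/, /m/, /ʃ/, /z/ cannot be parsed into a legal (C)V syllable (no codas are permitted; onsets are limited to one consonant).
Epenthesis after each stranded consonant: /v/ → /ve/, /m/ → /me/, /ʃ/ → /ʃe/, /z/ → /ze/.

venaumefaʃeze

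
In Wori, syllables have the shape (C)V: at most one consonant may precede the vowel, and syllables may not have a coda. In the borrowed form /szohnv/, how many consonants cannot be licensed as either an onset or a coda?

4

The consonants /s/, /h/, /n/, /v/ cannot be parsed into a legal (C)V syllable (no codas are permitted; onsets are limited to one consonant).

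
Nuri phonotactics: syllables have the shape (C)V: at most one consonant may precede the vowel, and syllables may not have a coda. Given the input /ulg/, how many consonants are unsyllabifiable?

The consonants /l/, /g/ cannot be parsed into a legal (C)V syllable (no codas are permitted; onsets are limited to one consonant).

2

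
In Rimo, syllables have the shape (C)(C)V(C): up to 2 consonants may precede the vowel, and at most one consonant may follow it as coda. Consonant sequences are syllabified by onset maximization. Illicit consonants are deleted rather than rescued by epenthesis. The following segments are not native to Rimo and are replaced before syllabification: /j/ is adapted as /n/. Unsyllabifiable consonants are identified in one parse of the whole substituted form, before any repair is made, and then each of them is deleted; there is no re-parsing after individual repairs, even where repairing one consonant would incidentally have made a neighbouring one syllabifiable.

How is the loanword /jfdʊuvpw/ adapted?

fdʊuv

Substitution: /j/ → /n/, giving /nfdʊuvpw/.
Syllabifying with onset maximization leaves /n/, /p/, /w/ stranded (at most one coda consonant is licensed; onsets may contain at most 2 consonants).
Deleting the stranded consonants removes /n/, /p/, /w/.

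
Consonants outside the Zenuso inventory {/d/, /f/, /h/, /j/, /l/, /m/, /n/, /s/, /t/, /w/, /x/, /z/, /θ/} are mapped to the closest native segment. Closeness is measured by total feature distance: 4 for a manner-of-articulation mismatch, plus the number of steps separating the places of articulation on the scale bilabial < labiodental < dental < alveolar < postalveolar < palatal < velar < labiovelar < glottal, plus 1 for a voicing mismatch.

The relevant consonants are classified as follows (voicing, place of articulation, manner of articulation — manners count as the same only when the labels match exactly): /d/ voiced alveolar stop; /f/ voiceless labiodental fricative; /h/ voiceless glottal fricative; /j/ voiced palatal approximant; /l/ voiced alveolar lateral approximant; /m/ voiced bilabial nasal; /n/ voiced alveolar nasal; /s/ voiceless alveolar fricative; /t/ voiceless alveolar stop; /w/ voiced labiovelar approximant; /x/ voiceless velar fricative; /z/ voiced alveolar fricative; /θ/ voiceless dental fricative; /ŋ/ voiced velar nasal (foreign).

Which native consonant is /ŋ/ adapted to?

n

/n/ is closest: same manner (nasal), place distance 3 (velar→alveolar), same voicing; total 3. Next closest is /j/ at distance 5.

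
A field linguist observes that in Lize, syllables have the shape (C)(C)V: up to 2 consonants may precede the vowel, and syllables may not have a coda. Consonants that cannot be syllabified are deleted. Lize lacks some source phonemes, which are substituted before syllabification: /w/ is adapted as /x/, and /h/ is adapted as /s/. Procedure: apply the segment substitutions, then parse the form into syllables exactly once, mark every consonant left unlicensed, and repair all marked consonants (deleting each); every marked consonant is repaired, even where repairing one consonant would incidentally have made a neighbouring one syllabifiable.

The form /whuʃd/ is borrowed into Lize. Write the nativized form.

Substitution: /w/ → /x/, /h/ → /s/, giving /xsuʃd/.
Under (C)(C)V, the unsyllabifiable consonants are /ʃ/, /d/ (no codas are permitted; onsets may contain at most 2 consonants).
Each unlicensed consonant is deleted: /ʃ/, /d/.

xsu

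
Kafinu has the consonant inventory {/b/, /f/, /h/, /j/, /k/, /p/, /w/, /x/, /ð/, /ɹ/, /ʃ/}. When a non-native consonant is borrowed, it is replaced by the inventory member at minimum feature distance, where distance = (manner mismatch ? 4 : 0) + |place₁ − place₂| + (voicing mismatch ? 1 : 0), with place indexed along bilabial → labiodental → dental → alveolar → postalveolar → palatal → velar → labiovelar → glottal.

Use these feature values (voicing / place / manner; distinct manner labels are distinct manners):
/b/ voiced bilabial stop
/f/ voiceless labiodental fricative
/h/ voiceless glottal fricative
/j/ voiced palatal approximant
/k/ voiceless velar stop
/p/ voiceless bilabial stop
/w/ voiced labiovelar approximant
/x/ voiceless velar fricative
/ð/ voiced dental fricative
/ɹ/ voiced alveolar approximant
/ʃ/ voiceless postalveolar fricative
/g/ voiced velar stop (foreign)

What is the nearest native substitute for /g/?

/k/ is closest: same manner (stop), place distance 0 (velar→velar), voicing differs (+1); total 1. Next closest is /j/ at distance 5.

k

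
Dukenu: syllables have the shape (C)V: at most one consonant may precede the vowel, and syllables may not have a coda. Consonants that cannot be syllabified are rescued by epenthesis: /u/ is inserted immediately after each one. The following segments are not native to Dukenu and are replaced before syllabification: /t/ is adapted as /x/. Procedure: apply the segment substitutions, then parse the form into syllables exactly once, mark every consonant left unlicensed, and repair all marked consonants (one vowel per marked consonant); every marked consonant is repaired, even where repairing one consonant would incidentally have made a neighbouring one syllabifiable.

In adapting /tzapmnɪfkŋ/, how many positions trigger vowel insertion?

6

After substitution the input is /xzapmnɪfkŋ/.
The unsyllabifiable consonants are /x/, /p/, /m/, /f/, /k/, /ŋ/; each receives one epenthetic vowel.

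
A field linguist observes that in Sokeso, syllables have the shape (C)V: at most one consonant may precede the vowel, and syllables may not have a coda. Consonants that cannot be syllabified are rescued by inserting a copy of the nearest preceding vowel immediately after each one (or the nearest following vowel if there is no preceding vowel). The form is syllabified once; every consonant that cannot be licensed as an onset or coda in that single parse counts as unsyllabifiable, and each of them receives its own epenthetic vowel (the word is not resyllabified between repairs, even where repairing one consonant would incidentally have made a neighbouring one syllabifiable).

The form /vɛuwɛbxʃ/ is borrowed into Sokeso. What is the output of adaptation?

vɛuwɛbɛxɛʃɛ

The consonants /b/, /x/, /ʃ/ cannot be parsed into a legal (C)V syllable (no codas are permitted; onsets are limited to one consonant).
Inserting the epenthetic vowel yields /b/ → /bɛ/, /x/ → /xɛ/, /ʃ/ → /ʃɛ/.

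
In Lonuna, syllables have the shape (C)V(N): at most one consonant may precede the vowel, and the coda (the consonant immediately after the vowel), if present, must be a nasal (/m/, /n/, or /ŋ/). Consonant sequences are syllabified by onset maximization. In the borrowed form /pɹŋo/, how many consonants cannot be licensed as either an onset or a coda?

The consonants /p/, /ɹ/ cannot be parsed into a legal (C)V(N) syllable (only a nasal (/m/, /n/, or /ŋ/) is licensed in coda position; onsets are limited to one consonant).

2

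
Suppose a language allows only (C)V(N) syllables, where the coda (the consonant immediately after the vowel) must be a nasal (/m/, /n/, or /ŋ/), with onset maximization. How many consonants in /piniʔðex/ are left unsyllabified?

2

Under (C)V(N), the unsyllabifiable consonants are /ʔ/, /x/ (only a nasal (/m/, /n/, or /ŋ/) is licensed in coda position; onsets are limited to one consonant).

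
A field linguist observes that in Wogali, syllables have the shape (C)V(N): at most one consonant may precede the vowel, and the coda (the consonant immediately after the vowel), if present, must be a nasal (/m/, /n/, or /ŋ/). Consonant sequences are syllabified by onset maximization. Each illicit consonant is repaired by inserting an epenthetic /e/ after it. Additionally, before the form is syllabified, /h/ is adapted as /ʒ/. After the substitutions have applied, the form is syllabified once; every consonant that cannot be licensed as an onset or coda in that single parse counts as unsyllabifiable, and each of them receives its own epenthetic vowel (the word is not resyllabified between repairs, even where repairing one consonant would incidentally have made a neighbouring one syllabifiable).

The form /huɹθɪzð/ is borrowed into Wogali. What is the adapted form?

Substitution: /h/ → /ʒ/, giving /ʒuɹθɪzð/.
Under (C)V(N), the unsyllabifiable consonants are /ɹ/, /z/, /ð/ (only a nasal (/m/, /n/, or /ŋ/) is licensed in coda position; onsets are limited to one consonant).
Epenthesis after each stranded consonant: /ɹ/ → /ɹe/, /z/ → /ze/, /ð/ → /ðe/.

ʒuɹeθɪzeðe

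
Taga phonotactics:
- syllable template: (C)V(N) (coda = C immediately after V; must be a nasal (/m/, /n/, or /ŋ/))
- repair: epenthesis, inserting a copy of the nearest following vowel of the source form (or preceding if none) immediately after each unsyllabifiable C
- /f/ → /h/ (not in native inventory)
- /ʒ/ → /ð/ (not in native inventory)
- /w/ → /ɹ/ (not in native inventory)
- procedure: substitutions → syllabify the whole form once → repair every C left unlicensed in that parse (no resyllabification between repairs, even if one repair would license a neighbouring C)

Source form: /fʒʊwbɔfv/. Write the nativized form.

Substitution: /f/ → /h/, /ʒ/ → /ð/, /w/ → /ɹ/, giving /hðʊɹbɔhv/.
Under (C)V(N), the unsyllabifiable consonants are /h/, /ɹ/, /h/, /v/ (only a nasal (/m/, /n/, or /ŋ/) is licensed in coda position; onsets are limited to one consonant).
Each unlicensed consonant becomes the onset of a new syllable: /h/ → /hʊ/, /ɹ/ → /ɹɔ/, /h/ → /hɔ/, /v/ → /vɔ/.

hʊðʊɹɔbɔhɔvɔ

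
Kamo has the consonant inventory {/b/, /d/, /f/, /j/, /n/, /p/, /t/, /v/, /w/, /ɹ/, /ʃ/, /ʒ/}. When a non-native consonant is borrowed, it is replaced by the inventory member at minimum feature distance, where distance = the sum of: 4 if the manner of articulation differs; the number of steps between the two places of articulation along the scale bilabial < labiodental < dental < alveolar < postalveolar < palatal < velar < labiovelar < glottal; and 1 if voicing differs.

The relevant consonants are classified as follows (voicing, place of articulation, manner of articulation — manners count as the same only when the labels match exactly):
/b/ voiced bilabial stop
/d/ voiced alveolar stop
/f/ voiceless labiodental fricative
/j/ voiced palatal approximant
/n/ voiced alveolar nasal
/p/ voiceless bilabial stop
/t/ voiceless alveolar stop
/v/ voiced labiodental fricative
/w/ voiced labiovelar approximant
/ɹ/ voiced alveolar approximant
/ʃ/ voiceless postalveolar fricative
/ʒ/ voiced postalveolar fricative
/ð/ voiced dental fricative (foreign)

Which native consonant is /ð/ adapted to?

/v/ is closest: same manner (fricative), place distance 1 (dental→labiodental), same voicing; total 1. Next closest is /f/ at distance 2.

v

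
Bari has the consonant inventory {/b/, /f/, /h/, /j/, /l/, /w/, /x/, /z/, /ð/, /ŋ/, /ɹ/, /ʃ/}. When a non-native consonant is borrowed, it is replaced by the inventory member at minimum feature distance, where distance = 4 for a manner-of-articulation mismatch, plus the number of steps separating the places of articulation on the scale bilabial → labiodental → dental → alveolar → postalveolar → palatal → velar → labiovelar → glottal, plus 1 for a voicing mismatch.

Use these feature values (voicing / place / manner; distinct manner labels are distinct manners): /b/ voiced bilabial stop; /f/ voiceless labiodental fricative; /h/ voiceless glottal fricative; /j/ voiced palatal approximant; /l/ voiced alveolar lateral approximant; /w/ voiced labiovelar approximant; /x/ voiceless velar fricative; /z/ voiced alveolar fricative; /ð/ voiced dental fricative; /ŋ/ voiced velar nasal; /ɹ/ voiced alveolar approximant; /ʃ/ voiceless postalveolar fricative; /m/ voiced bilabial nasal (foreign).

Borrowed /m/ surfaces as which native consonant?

b

/b/ is closest: manner differs (nasal→stop, +4), place distance 0 (bilabial→bilabial), same voicing; total 4. Next closest is /f/ at distance 6.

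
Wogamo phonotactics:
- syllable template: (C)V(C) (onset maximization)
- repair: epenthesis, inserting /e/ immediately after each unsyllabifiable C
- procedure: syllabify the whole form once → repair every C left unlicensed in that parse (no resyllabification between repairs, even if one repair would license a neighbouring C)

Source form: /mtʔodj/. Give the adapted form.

meteʔodje

The consonants /m/, /t/, /j/ cannot be parsed into a legal (C)V(C) syllable (at most one coda consonant is licensed; onsets are limited to one consonant).
Epenthesis after each stranded consonant: /m/ → /me/, /t/ → /te/, /j/ → /je/.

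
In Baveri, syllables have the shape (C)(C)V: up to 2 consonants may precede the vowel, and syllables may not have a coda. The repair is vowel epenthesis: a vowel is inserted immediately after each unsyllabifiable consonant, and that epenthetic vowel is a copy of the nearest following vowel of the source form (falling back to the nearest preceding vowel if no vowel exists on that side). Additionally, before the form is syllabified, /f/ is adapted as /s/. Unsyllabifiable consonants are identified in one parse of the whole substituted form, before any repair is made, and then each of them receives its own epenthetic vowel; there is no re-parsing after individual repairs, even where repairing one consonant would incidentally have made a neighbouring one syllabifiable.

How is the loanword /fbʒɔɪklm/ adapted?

Substitution: /f/ → /s/, giving /sbʒɔɪklm/.
The consonants /s/, /k/, /l/, /m/ cannot be parsed into a legal (C)(C)V syllable (no codas are permitted; onsets may contain at most 2 consonants).
Each unlicensed consonant becomes the onset of a new syllable: /s/ → /sɔ/, /k/ → /kɪ/, /l/ → /lɪ/, /m/ → /mɪ/.

sɔbʒɔɪkɪlɪmɪ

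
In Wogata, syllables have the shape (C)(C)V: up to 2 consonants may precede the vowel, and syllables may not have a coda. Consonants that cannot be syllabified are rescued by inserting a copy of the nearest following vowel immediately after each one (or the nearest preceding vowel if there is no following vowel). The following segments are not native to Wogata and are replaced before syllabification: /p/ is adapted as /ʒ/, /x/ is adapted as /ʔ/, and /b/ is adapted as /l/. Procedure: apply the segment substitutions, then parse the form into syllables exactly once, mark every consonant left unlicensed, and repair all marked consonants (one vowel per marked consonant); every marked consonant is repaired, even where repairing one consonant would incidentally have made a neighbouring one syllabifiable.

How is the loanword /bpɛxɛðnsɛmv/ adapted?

Substitution: /b/ → /l/, /p/ → /ʒ/, /x/ → /ʔ/, giving /lʒɛʔɛðnsɛmv/.
Syllabifying with onset maximization leaves /ð/, /m/, /v/ stranded (no codas are permitted; onsets may contain at most 2 consonants).
Epenthesis after each stranded consonant: /ð/ → /ðɛ/, /m/ → /mɛ/, /v/ → /vɛ/.

lʒɛʔɛðɛnsɛmɛvɛ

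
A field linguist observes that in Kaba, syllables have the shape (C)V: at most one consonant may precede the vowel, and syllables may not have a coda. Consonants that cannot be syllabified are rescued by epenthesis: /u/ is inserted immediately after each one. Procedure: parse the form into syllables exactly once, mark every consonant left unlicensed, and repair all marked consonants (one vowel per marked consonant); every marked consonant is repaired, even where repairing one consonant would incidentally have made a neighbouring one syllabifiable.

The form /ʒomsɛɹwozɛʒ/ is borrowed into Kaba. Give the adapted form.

ʒomusɛɹuwozɛʒu

Syllabifying with onset maximization leaves /m/, /ɹ/, /ʒ/ stranded (no codas are permitted; onsets are limited to one consonant).
Each unlicensed consonant becomes the onset of a new syllable: /m/ → /mu/, /ɹ/ → /ɹu/, /ʒ/ → /ʒu/.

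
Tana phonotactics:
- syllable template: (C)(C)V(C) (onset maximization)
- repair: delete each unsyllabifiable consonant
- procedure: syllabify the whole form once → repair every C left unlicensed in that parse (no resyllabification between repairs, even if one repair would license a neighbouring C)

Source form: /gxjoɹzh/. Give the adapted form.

Syllabifying with onset maximization leaves /g/, /z/, /h/ stranded (at most one coda consonant is licensed; onsets may contain at most 2 consonants).
Each unlicensed consonant is deleted: /g/, /z/, /h/.

xjoɹ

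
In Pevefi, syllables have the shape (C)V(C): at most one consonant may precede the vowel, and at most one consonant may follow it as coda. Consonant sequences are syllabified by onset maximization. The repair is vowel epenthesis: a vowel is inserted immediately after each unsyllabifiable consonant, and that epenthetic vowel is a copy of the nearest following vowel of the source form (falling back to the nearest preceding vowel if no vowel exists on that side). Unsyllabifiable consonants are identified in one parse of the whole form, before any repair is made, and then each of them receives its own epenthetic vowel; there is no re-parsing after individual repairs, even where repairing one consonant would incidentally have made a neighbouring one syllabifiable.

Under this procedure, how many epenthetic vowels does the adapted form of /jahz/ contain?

1

The unsyllabifiable consonants are /z/; each receives one epenthetic vowel.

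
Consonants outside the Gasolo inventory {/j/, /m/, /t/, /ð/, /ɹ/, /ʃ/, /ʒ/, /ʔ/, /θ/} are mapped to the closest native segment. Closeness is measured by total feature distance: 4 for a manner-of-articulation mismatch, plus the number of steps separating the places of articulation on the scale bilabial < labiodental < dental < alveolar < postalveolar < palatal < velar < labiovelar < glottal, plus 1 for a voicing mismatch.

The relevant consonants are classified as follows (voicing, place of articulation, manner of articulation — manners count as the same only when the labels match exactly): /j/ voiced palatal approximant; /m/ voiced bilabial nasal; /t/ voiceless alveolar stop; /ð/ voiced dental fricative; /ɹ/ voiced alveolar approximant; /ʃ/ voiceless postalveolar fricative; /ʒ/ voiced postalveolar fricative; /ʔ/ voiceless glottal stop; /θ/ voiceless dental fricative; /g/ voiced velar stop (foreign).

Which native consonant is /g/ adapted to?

ʔ

/ʔ/ is closest: same manner (stop), place distance 2 (velar→glottal), voicing differs (+1); total 3. Next closest is /t/ at distance 4.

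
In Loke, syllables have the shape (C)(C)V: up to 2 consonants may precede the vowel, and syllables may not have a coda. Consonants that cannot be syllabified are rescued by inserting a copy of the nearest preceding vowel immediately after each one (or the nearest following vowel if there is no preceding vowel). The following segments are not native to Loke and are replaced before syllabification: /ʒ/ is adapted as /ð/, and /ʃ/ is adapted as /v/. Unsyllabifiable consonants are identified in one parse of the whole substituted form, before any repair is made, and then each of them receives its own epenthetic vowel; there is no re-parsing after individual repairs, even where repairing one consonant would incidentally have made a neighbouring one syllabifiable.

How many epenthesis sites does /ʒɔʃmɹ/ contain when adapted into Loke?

3

After substitution the input is /ðɔvmɹ/.
The unsyllabifiable consonants are /v/, /m/, /ɹ/; each receives one epenthetic vowel.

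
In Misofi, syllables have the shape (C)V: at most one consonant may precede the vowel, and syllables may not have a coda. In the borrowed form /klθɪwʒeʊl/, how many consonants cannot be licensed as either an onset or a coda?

4

Syllabifying with onset maximization leaves /k/, /l/, /w/, /l/ stranded (no codas are permitted; onsets are limited to one consonant).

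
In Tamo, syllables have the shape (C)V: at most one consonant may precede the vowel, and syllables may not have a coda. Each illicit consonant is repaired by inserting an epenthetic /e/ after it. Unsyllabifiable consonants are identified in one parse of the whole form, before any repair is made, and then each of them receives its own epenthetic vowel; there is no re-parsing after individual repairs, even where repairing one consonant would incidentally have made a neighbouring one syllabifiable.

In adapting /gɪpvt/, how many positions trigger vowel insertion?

The unsyllabifiable consonants are /p/, /v/, /t/; each receives one epenthetic vowel.

3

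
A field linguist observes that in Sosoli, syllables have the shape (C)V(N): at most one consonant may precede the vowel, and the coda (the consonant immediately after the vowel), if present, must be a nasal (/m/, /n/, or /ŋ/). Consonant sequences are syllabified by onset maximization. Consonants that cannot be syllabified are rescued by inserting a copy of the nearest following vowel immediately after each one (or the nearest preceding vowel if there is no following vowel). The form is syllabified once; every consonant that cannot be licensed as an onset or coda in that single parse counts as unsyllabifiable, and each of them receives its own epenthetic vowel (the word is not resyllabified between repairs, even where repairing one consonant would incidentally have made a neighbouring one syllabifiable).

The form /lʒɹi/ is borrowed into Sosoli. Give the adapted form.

Under (C)V(N), the unsyllabifiable consonants are /l/, /ʒ/ (only a nasal (/m/, /n/, or /ŋ/) is licensed in coda position; onsets are limited to one consonant).
Each unlicensed consonant becomes the onset of a new syllable: /l/ → /li/, /ʒ/ → /ʒi/.

liʒiɹi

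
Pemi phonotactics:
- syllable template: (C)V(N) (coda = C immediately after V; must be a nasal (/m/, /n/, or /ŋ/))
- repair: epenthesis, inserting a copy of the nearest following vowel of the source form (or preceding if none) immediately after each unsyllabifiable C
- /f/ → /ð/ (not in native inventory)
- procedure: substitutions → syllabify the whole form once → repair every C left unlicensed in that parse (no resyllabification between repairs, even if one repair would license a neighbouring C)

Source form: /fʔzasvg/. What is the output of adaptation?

ðaʔazasavaga

Substitution: /f/ → /ð/, giving /ðʔzasvg/.
The consonants /ð/, /ʔ/, /s/, /v/, /g/ cannot be parsed into a legal (C)V(N) syllable (only a nasal (/m/, /n/, or /ŋ/) is licensed in coda position; onsets are limited to one consonant).
Inserting the epenthetic vowel yields /ð/ → /ða/, /ʔ/ → /ʔa/, /s/ → /sa/, /v/ → /va/, /g/ → /ga/.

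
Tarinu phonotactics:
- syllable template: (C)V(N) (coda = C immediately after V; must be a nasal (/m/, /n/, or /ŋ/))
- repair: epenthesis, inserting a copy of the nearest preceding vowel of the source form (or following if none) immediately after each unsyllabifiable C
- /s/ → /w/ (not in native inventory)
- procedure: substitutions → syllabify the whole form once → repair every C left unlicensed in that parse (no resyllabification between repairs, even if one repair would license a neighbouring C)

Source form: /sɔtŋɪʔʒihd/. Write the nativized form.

wɔtɔŋɪʔɪʒihidi

Substitution: /s/ → /w/, giving /wɔtŋɪʔʒihd/.
The consonants /t/, /ʔ/, /h/, /d/ cannot be parsed into a legal (C)V(N) syllable (only a nasal (/m/, /n/, or /ŋ/) is licensed in coda position; onsets are limited to one consonant).
Epenthesis after each stranded consonant: /t/ → /tɔ/, /ʔ/ → /ʔɪ/, /h/ → /hi/, /d/ → /di/.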